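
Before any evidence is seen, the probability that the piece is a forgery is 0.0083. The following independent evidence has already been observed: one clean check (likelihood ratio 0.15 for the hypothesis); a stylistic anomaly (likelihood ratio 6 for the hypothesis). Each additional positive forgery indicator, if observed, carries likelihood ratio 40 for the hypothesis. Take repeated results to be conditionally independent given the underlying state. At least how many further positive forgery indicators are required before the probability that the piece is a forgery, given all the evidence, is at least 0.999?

4

Prior odds = 0.0083/0.9917 = 83/9917.
Combined Bayes factor of the evidence already in hand = 0.15 × 6 = 0.9.
Odds after that evidence = (83/9917) × 0.9 = 747/99170.
Target odds = 0.999/0.001 = 999.
Need 40ⁿ ≥ 999 ÷ (747/99170) = 11007870/83.
40³ = 64000 falls short of 11007870/83 but 40⁴ = 2560000 reaches it, so n = 4.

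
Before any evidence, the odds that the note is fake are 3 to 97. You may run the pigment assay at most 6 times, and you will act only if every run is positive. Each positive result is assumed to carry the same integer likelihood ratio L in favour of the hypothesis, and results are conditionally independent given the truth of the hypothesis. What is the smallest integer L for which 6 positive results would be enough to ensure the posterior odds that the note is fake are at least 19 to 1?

3

Prior odds = 3/97.
Target odds = 19.
Need L⁶ ≥ 19 ÷ (3/97) = 1843/3.
2⁶ = 64 < 1843/3 ≤ 729 = 3⁶, so L = 3.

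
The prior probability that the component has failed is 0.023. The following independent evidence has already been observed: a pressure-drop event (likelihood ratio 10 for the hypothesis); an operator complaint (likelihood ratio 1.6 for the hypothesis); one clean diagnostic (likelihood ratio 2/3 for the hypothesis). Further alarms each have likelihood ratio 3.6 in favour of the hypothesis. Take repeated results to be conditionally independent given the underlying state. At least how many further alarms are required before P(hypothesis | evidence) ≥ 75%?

Prior odds = 0.023/0.977 = 23/977.
Combined Bayes factor of the evidence already in hand = 10 × 1.6 × (2/3) = 32/3.
Odds after that evidence = (23/977) × 32/3 = 736/2931.
Target odds = 0.75/0.25 = 3.
Need 3.6ⁿ ≥ 3 ÷ (736/2931) = 8793/736.
3.6¹ = 3.6 falls short of 8793/736 but 3.6² = 12.96 reaches it, so n = 2.

2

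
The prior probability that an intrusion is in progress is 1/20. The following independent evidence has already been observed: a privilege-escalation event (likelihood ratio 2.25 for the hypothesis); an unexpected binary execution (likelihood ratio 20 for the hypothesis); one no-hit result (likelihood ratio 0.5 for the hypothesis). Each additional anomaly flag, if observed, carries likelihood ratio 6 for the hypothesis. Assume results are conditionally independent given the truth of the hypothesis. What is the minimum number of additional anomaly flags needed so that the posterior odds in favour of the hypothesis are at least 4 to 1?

1

Prior odds = 0.05/0.95 = 1/19.
Combined Bayes factor of the evidence already in hand = 2.25 × 20 × 0.5 = 22.5.
Odds after that evidence = (1/19) × 22.5 = 45/38.
Target odds = 4.
Need 6ⁿ ≥ 4 ÷ (45/38) = 152/45.
6¹ = 6, which meets the required 152/45; so n = 1.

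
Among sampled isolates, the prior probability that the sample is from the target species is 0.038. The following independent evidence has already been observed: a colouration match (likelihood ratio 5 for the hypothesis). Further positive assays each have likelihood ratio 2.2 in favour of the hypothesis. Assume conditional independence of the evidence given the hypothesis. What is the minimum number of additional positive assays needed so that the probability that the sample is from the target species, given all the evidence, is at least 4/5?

Prior odds = 0.038/0.962 = 19/481.
Bayes factor of the evidence already in hand = 5.
Odds after that evidence = (19/481) × 5 = 95/481.
Target odds = 0.8/0.2 = 4.
Need 2.2ⁿ ≥ 4 ÷ (95/481) = 1924/95.
2.2³ = 10.648 falls short of 1924/95 but 2.2⁴ = 23.4256 reaches it, so n = 4.

4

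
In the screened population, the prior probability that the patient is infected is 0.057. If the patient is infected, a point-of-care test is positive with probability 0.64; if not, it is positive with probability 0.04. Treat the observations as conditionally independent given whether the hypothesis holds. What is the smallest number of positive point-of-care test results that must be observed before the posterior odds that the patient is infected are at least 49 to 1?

3

Prior odds: 0.057 ÷ 0.943 = 57/943.
Likelihood ratio of a positive = 0.64/0.04 = 16.
Target odds = 49.
Require 16ⁿ ≥ 49 ÷ (57/943) = 46207/57.
16² = 256 falls short of 46207/57 but 16³ = 4096 reaches it, so n = 3.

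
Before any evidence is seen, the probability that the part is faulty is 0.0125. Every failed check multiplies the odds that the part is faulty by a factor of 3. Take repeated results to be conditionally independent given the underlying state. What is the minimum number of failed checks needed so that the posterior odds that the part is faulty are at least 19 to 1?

Prior odds = 0.0125/0.9875 = 1/79.
Likelihood ratio per failed check = 3.
Target odds = 19.
Need (1/79) × 3ⁿ ≥ 19, i.e. 3ⁿ ≥ 1501.
3⁶ = 729 falls short of 1501 but 3⁷ = 2187 reaches it, so n = 7.

7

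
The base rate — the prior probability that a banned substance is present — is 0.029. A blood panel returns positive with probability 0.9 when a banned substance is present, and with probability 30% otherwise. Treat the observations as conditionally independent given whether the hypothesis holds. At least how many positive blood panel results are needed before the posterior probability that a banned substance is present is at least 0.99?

Prior odds = 0.029/0.971 = 29/971.
Likelihood ratio of a positive result = 0.9/0.3 = 3.
Target odds: 0.99 ÷ 0.01 = 99.
Require 3ⁿ ≥ 99 ÷ (29/971) = 96129/29.
3⁷ = 2187 falls short of 96129/29 but 3⁸ = 6561 reaches it, so n = 8.

8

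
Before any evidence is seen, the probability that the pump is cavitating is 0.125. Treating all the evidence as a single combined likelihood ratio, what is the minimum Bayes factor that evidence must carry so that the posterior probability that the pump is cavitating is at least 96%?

168

Prior odds = 0.125/0.875 = 1/7.
Target odds = 0.96/0.04 = 24.
Required Bayes factor = 24 ÷ (1/7) = 168.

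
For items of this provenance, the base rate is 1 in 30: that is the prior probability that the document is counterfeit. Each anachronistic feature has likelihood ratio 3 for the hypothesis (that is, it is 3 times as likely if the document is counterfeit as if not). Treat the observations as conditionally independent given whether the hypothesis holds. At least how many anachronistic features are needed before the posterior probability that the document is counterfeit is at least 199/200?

8

Prior odds: (1/30) ÷ (29/30) = 1/29.
Likelihood ratio per anachronistic feature = 3.
Target posterior odds = 0.995/0.005 = 199.
Need (1/29) × 3ⁿ ≥ 199, i.e. 3ⁿ ≥ 5771.
3⁷ = 2187 falls short of 5771 but 3⁸ = 6561 reaches it, so n = 8.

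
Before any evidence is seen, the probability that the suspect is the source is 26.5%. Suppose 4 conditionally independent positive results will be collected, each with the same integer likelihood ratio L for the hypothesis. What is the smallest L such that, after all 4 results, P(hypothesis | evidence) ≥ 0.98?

4

Prior odds = 0.265/0.735 = 53/147.
Target odds = 0.98/0.02 = 49.
Need L⁴ ≥ 49 ÷ (53/147) = 7203/53.
3⁴ = 81 < 7203/53 ≤ 256 = 4⁴, so L = 4.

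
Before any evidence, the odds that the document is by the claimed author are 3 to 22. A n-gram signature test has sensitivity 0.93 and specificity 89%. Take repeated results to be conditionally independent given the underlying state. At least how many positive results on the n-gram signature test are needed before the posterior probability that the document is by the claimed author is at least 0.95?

3

Prior odds = 3/22.
False-positive rate = 1 − 0.89 = 0.11; likelihood ratio of a positive = 0.93/0.11 = 93/11.
Target odds: 0.95 ÷ 0.05 = 19.
Require (93/11)ⁿ ≥ 19 ÷ (3/22) = 418/3.
(93/11)² = 8649/121 falls short of 418/3 but (93/11)³ = 804357/1331 reaches it, so n = 3.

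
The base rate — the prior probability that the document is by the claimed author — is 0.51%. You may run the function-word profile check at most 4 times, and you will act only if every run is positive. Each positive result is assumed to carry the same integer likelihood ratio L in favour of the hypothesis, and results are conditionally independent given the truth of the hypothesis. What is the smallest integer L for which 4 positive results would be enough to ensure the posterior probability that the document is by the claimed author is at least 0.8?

6

Prior odds = 0.0051/0.9949 = 51/9949.
Target odds = 0.8/0.2 = 4.
Need L⁴ ≥ 4 ÷ (51/9949) = 39796/51.
5⁴ = 625 < 39796/51 ≤ 1296 = 6⁴, so L = 6.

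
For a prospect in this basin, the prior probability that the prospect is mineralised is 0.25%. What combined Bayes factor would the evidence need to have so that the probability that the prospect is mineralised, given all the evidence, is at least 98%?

19551

Prior odds = 0.0025/0.9975 = 1/399.
Target odds = 0.98/0.02 = 49.
Required Bayes factor = 49 ÷ (1/399) = 19551.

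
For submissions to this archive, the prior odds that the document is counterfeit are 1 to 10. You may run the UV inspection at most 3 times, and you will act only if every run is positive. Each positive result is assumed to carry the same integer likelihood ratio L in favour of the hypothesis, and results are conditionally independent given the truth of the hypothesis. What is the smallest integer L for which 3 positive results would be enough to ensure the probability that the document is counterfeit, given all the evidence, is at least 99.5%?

Prior odds = 0.1.
Target odds = 0.995/0.005 = 199.
Need L³ ≥ 199 ÷ 0.1 = 1990.
12³ = 1728 < 1990 ≤ 2197 = 13³, so L = 13.

13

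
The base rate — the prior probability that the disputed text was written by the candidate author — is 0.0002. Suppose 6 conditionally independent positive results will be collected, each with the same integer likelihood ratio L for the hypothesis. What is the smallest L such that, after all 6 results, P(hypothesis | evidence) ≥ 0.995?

Prior odds = 0.0002/0.9998 = 1/4999.
Target odds = 0.995/0.005 = 199.
Need L⁶ ≥ 199 ÷ (1/4999) = 994801.
9⁶ = 531441 < 994801 ≤ 1000000 = 10⁶, so L = 10.

10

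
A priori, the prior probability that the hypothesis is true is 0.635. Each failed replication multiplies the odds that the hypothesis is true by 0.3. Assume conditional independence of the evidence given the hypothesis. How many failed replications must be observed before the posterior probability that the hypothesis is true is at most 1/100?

5

Prior odds: 0.635 ÷ 0.365 = 127/73.
Likelihood ratio per failed replication = 0.3.
Target posterior odds = 0.01/0.99 = 1/99.
Need (127/73) × 0.3ⁿ ≤ 1/99, i.e. 0.3ⁿ ≤ 73/12573.
0.3⁴ = 0.0081 is still above 73/12573 but 0.3⁵ = 243/100000 is at or below it, so n = 5.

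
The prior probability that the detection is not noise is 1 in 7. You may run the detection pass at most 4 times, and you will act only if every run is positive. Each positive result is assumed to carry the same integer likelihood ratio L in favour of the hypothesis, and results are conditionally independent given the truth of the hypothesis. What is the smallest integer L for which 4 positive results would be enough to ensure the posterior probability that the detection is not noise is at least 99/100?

5

Prior odds = (1/7)/(6/7) = 1/6.
Target odds = 0.99/0.01 = 99.
Need L⁴ ≥ 99 ÷ (1/6) = 594.
4⁴ = 256 < 594 ≤ 625 = 5⁴, so L = 5.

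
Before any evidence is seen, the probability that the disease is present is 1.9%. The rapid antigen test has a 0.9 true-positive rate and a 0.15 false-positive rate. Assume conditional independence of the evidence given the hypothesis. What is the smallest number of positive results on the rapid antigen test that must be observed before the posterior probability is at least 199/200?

Prior odds: 0.019 ÷ 0.981 = 19/981.
Likelihood ratio of a positive result = 0.9/0.15 = 6.
Target odds: 0.995 ÷ 0.005 = 199.
Require 6ⁿ ≥ 199 ÷ (19/981) = 195219/19.
6⁵ = 7776 falls short of 195219/19 but 6⁶ = 46656 reaches it, so n = 6.

6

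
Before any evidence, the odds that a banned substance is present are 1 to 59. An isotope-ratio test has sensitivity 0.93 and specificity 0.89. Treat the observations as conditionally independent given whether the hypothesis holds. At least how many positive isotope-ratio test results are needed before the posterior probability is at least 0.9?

Prior odds = 1/59.
False-positive rate = 1 − 0.89 = 0.11; likelihood ratio of a positive = 0.93/0.11 = 93/11.
Target posterior odds = 0.9/0.1 = 9.
Need (1/59) × (93/11)ⁿ ≥ 9, i.e. (93/11)ⁿ ≥ 531.
(93/11)² = 8649/121 falls short of 531 but (93/11)³ = 804357/1331 reaches it, so n = 3.

3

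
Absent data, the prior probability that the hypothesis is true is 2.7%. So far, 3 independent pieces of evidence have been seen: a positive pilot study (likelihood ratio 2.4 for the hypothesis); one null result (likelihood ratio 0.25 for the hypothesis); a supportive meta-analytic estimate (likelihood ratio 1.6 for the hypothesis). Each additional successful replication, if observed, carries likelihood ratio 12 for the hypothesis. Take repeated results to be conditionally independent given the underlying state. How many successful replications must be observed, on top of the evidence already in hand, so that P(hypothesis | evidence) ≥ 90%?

3

Prior odds = 0.027/0.973 = 27/973.
Combined Bayes factor of the evidence already in hand = 2.4 × 0.25 × 1.6 = 0.96.
Odds after that evidence = (27/973) × 0.96 = 648/24325.
Target odds = 0.9/0.1 = 9.
Need 12ⁿ ≥ 9 ÷ (648/24325) = 24325/72.
12² = 144 falls short of 24325/72 but 12³ = 1728 reaches it, so n = 3.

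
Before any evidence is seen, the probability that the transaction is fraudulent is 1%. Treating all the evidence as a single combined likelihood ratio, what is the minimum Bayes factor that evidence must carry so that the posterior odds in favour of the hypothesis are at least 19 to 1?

Prior odds = 0.01/0.99 = 1/99.
Target odds = 19.
Required Bayes factor = 19 ÷ (1/99) = 1881.

1881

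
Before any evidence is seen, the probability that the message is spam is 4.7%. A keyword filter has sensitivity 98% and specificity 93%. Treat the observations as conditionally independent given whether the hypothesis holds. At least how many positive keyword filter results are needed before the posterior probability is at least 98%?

3

Prior odds = 0.047/0.953 = 47/953.
False-positive rate = 1 − 0.93 = 0.07; likelihood ratio of a positive = 0.98/0.07 = 14.
Target posterior odds = 0.98/0.02 = 49.
Need (47/953) × 14ⁿ ≥ 49, i.e. 14ⁿ ≥ 46697/47.
14² = 196 falls short of 46697/47 but 14³ = 2744 reaches it, so n = 3.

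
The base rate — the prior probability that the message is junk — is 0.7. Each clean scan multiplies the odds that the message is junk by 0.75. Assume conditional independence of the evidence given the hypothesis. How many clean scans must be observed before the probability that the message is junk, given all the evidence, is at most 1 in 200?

22

Prior odds = 0.7/0.3 = 7/3.
Likelihood ratio per clean scan = 0.75.
Target odds: 0.005 ÷ 0.995 = 1/199.
Need (7/3) × 0.75ⁿ ≤ 1/199, i.e. 0.75ⁿ ≤ 3/1393.
0.75²¹ ≈0.00237841 is still above 3/1393 but 0.75²² ≈0.00178381 is at or below it, so n = 22.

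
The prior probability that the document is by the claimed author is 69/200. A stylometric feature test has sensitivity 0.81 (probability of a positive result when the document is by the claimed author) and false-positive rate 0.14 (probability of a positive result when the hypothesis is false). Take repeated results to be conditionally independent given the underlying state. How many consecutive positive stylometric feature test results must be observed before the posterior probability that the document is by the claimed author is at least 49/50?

Prior odds: 0.345 ÷ 0.655 = 69/131.
Likelihood ratio of a positive result = 0.81/0.14 = 81/14.
Target posterior odds = 0.98/0.02 = 49.
Require (81/14)ⁿ ≥ 49 ÷ (69/131) = 6419/69.
(81/14)² = 6561/196 falls short of 6419/69 but (81/14)³ = 531441/2744 reaches it, so n = 3.

3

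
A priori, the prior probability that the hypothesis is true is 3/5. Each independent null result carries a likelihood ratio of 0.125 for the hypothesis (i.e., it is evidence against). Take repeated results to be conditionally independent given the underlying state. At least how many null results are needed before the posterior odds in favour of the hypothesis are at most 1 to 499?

4

Prior odds = 0.6/0.4 = 1.5.
Likelihood ratio per null result = 0.125.
Target odds = 1/499.
Require 0.125ⁿ ≤ 1/499 ÷ 1.5 = 2/1497.
0.125³ = 0.001953125 is still above 2/1497 but 0.125⁴ = 1/4096 is at or below it, so n = 4.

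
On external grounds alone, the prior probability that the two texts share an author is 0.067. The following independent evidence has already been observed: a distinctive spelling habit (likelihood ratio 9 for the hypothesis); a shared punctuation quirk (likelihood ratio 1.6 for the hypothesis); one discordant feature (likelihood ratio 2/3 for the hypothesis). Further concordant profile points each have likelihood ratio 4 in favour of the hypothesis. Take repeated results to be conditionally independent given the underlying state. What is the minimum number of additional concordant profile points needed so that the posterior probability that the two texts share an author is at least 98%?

Prior odds = 0.067/0.933 = 67/933.
Combined Bayes factor of the evidence already in hand = 9 × 1.6 × (2/3) = 9.6.
Odds after that evidence = (67/933) × 9.6 = 1072/1555.
Target odds = 0.98/0.02 = 49.
Need 4ⁿ ≥ 49 ÷ (1072/1555) = 76195/1072.
4³ = 64 falls short of 76195/1072 but 4⁴ = 256 reaches it, so n = 4.

4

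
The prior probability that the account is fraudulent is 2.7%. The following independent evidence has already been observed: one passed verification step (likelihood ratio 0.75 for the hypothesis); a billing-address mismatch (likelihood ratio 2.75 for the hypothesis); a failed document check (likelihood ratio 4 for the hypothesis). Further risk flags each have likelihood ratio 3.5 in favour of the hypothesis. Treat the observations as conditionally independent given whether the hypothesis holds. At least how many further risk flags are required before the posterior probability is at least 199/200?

6

Prior odds = 0.027/0.973 = 27/973.
Combined Bayes factor of the evidence already in hand = 0.75 × 2.75 × 4 = 8.25.
Odds after that evidence = (27/973) × 8.25 = 891/3892.
Target odds = 0.995/0.005 = 199.
Need 3.5ⁿ ≥ 199 ÷ (891/3892) = 774508/891.
3.5⁵ = 525.21875 falls short of 774508/891 but 3.5⁶ = 1838.265625 reaches it, so n = 6.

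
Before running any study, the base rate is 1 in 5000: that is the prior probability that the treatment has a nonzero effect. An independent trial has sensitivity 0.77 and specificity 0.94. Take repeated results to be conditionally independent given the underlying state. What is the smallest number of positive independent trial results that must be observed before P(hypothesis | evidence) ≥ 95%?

5

Prior odds = 0.0002/0.9998 = 1/4999.
False-positive rate = 1 − 0.94 = 0.06; likelihood ratio of a positive = 0.77/0.06 = 77/6.
Target posterior odds = 0.95/0.05 = 19.
Require (77/6)ⁿ ≥ 19 ÷ (1/4999) = 94981.
(77/6)⁴ = 35153041/1296 falls short of 94981 but (77/6)⁵ ≈348095 reaches it, so n = 5.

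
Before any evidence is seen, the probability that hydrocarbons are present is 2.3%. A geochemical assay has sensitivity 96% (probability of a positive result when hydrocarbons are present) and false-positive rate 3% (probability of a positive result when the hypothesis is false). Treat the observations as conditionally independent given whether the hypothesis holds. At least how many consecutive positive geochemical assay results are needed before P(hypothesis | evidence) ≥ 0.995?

3

Prior odds: 0.023 ÷ 0.977 = 23/977.
Likelihood ratio of a positive result = 0.96/0.03 = 32.
Target posterior odds = 0.995/0.005 = 199.
Require 32ⁿ ≥ 199 ÷ (23/977) = 194423/23.
32² = 1024 falls short of 194423/23 but 32³ = 32768 reaches it, so n = 3.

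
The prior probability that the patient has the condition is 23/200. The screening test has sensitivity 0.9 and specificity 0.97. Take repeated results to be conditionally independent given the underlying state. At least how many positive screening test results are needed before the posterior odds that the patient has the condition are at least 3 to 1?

1

Prior odds: 0.115 ÷ 0.885 = 23/177.
False-positive rate = 1 − 0.97 = 0.03; likelihood ratio of a positive = 0.9/0.03 = 30.
Target odds = 3.
Require 30ⁿ ≥ 3 ÷ (23/177) = 531/23.
30¹ = 30, which meets the required 531/23; so n = 1.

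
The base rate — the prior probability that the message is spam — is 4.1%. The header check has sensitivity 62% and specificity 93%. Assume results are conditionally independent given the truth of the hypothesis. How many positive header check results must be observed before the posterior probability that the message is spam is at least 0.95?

3

Prior odds: 0.041 ÷ 0.959 = 41/959.
False-positive rate = 1 − 0.93 = 0.07; likelihood ratio of a positive = 0.62/0.07 = 62/7.
Target odds: 0.95 ÷ 0.05 = 19.
Need (41/959) × (62/7)ⁿ ≥ 19, i.e. (62/7)ⁿ ≥ 18221/41.
(62/7)² = 3844/49 falls short of 18221/41 but (62/7)³ = 238328/343 reaches it, so n = 3.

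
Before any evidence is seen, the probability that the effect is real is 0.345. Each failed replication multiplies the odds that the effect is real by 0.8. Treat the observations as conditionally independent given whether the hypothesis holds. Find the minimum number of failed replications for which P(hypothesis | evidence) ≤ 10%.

7

Prior odds = 0.345/0.655 = 69/131.
Likelihood ratio per failed replication = 0.8.
Target posterior odds = 0.1/0.9 = 1/9.
Require 0.8ⁿ ≤ 1/9 ÷ (69/131) = 131/621.
0.8⁶ = 4096/15625 is still above 131/621 but 0.8⁷ = 16384/78125 is at or below it, so n = 7.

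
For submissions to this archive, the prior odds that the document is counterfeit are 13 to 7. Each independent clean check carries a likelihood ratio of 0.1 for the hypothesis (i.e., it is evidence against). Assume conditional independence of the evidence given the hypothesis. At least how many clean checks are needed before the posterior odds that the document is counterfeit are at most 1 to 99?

3

Prior odds = 13/7.
Likelihood ratio per clean check = 0.1.
Target odds = 1/99.
Require 0.1ⁿ ≤ 1/99 ÷ (13/7) = 7/1287.
0.1² = 0.01 is still above 7/1287 but 0.1³ = 0.001 is at or below it, so n = 3.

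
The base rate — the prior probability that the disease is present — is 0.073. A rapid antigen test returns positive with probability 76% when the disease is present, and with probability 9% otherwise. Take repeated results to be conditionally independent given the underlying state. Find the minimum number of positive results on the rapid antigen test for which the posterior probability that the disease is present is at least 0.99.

Prior odds: 0.073 ÷ 0.927 = 73/927.
Likelihood ratio of a positive result = 0.76/0.09 = 76/9.
Target odds: 0.99 ÷ 0.01 = 99.
Require (76/9)ⁿ ≥ 99 ÷ (73/927) = 91773/73.
(76/9)³ = 438976/729 falls short of 91773/73 but (76/9)⁴ = 33362176/6561 reaches it, so n = 4.

4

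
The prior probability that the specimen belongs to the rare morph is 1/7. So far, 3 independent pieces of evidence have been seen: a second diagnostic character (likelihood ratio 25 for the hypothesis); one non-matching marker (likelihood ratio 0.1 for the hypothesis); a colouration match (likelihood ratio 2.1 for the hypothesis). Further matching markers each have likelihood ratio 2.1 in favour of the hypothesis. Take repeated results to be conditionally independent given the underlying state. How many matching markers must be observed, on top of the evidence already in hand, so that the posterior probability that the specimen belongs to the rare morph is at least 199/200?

Prior odds = (1/7)/(6/7) = 1/6.
Combined Bayes factor of the evidence already in hand = 25 × 0.1 × 2.1 = 5.25.
Odds after that evidence = (1/6) × 5.25 = 0.875.
Target odds = 0.995/0.005 = 199.
Need 2.1ⁿ ≥ 199 ÷ 0.875 = 1592/7.
2.1⁷ ≈180.109 falls short of 1592/7 but 2.1⁸ ≈378.229 reaches it, so n = 8.

8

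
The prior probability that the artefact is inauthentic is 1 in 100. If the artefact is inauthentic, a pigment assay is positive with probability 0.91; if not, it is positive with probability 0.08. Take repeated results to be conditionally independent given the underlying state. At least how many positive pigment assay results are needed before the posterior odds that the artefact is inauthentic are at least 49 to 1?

4

Prior odds: 0.01 ÷ 0.99 = 1/99.
Likelihood ratio of a positive = 0.91/0.08 = 11.375.
Target odds = 49.
Require 11.375ⁿ ≥ 49 ÷ (1/99) = 4851.
11.375³ = 753571/512 falls short of 4851 but 11.375⁴ = 68574961/4096 reaches it, so n = 4.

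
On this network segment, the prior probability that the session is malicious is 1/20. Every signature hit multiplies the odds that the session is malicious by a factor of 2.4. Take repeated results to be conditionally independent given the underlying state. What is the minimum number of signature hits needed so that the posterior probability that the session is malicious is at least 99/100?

9

Prior odds: 0.05 ÷ 0.95 = 1/19.
Likelihood ratio per signature hit = 2.4.
Target odds: 0.99 ÷ 0.01 = 99.
Require 2.4ⁿ ≥ 99 ÷ (1/19) = 1881.
2.4⁸ = 429981696/390625 falls short of 1881 but 2.4⁹ ≈2641.81 reaches it, so n = 9.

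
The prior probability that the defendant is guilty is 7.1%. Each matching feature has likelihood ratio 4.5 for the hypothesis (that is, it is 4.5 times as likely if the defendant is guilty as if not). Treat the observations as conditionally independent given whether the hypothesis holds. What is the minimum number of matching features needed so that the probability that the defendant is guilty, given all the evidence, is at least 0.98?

Prior odds: 0.071 ÷ 0.929 = 71/929.
Likelihood ratio per matching feature = 4.5.
Target odds: 0.98 ÷ 0.02 = 49.
Need (71/929) × 4.5ⁿ ≥ 49, i.e. 4.5ⁿ ≥ 45521/71.
4.5⁴ = 410.0625 falls short of 45521/71 but 4.5⁵ = 1845.28125 reaches it, so n = 5.

5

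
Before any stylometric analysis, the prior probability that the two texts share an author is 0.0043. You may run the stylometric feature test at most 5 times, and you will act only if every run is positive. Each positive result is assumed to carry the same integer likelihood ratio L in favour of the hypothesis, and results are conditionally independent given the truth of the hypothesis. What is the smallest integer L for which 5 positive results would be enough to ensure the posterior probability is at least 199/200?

Prior odds = 0.0043/0.9957 = 43/9957.
Target odds = 0.995/0.005 = 199.
Need L⁵ ≥ 199 ÷ (43/9957) = 1981443/43.
8⁵ = 32768 < 1981443/43 ≤ 59049 = 9⁵, so L = 9.

9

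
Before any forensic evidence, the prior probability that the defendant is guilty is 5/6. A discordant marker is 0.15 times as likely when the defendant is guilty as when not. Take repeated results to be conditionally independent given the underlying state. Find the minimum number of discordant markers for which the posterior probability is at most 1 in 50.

3

Prior odds: (5/6) ÷ (1/6) = 5.
Likelihood ratio per discordant marker = 0.15.
Target posterior odds = 0.02/0.98 = 1/49.
Need 5 × 0.15ⁿ ≤ 1/49, i.e. 0.15ⁿ ≤ 1/245.
0.15² = 0.0225 is still above 1/245 but 0.15³ = 0.003375 is at or below it, so n = 3.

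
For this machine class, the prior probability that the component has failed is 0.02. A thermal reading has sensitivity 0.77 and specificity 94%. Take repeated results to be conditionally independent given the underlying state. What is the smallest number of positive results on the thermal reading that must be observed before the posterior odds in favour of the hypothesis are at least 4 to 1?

Prior odds = 0.02/0.98 = 1/49.
False-positive rate = 1 − 0.94 = 0.06; likelihood ratio of a positive = 0.77/0.06 = 77/6.
Target odds = 4.
Require (77/6)ⁿ ≥ 4 ÷ (1/49) = 196.
(77/6)² = 5929/36 falls short of 196 but (77/6)³ = 456533/216 reaches it, so n = 3.

3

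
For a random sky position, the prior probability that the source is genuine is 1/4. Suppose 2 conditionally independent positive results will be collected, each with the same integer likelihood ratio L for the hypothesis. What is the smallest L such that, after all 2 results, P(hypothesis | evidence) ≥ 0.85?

5

Prior odds = 0.25/0.75 = 1/3.
Target odds = 0.85/0.15 = 17/3.
Need L² ≥ 17/3 ÷ (1/3) = 17.
4² = 16 < 17 ≤ 25 = 5², so L = 5.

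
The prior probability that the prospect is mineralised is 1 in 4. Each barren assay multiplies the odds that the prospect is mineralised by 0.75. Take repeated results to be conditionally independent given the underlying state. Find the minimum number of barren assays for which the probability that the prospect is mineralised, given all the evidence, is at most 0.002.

18

Prior odds = 0.25/0.75 = 1/3.
Likelihood ratio per barren assay = 0.75.
Target posterior odds = 0.002/0.998 = 1/499.
Need (1/3) × 0.75ⁿ ≤ 1/499, i.e. 0.75ⁿ ≤ 3/499.
0.75¹⁷ ≈0.00751695 is still above 3/499 but 0.75¹⁸ ≈0.00563771 is at or below it, so n = 18.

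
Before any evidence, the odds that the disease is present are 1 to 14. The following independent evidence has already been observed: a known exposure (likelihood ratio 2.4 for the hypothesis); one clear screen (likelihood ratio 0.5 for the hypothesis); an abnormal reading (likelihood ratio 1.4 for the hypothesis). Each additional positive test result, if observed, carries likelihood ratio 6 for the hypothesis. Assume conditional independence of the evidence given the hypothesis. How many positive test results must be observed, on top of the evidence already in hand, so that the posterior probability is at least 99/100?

4

Prior odds = 1/14.
Combined Bayes factor of the evidence already in hand = 2.4 × 0.5 × 1.4 = 1.68.
Odds after that evidence = (1/14) × 1.68 = 0.12.
Target odds = 0.99/0.01 = 99.
Need 6ⁿ ≥ 99 ÷ 0.12 = 825.
6³ = 216 falls short of 825 but 6⁴ = 1296 reaches it, so n = 4.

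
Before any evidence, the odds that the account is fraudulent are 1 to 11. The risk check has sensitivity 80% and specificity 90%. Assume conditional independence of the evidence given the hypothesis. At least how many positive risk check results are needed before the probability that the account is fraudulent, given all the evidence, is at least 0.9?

3

Prior odds = 1/11.
False-positive rate = 1 − 0.9 = 0.1; likelihood ratio of a positive = 0.8/0.1 = 8.
Target odds: 0.9 ÷ 0.1 = 9.
Require 8ⁿ ≥ 9 ÷ (1/11) = 99.
8² = 64 falls short of 99 but 8³ = 512 reaches it, so n = 3.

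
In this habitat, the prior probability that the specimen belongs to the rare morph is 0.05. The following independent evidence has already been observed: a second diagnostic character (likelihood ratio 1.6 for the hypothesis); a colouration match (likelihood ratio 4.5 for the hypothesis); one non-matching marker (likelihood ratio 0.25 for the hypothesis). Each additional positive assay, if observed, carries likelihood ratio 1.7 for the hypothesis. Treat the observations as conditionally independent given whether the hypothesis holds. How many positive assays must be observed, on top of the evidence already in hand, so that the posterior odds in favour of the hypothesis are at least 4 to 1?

8

Prior odds = 0.05/0.95 = 1/19.
Combined Bayes factor of the evidence already in hand = 1.6 × 4.5 × 0.25 = 1.8.
Odds after that evidence = (1/19) × 1.8 = 9/95.
Target odds = 4.
Need 1.7ⁿ ≥ 4 ÷ (9/95) = 380/9.
1.7⁷ = 410338673/10000000 falls short of 380/9 but 1.7⁸ ≈69.7576 reaches it, so n = 8.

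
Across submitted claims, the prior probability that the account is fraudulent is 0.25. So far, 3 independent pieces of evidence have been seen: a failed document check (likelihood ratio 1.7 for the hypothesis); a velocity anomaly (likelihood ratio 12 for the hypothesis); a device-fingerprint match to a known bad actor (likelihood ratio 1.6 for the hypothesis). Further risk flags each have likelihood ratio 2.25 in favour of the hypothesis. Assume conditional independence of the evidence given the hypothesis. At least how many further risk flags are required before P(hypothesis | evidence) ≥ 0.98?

2

Prior odds = 0.25/0.75 = 1/3.
Combined Bayes factor of the evidence already in hand = 1.7 × 12 × 1.6 = 32.64.
Odds after that evidence = (1/3) × 32.64 = 10.88.
Target odds = 0.98/0.02 = 49.
Need 2.25ⁿ ≥ 49 ÷ 10.88 = 1225/272.
2.25¹ = 2.25 falls short of 1225/272 but 2.25² = 5.0625 reaches it, so n = 2.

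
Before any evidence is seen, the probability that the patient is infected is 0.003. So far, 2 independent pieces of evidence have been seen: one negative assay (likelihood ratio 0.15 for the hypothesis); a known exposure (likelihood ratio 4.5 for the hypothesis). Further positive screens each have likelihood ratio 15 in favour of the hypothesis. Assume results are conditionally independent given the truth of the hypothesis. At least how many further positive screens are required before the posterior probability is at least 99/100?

Prior odds = 0.003/0.997 = 3/997.
Combined Bayes factor of the evidence already in hand = 0.15 × 4.5 = 0.675.
Odds after that evidence = (3/997) × 0.675 = 81/39880.
Target odds = 0.99/0.01 = 99.
Need 15ⁿ ≥ 99 ÷ (81/39880) = 438680/9.
15³ = 3375 falls short of 438680/9 but 15⁴ = 50625 reaches it, so n = 4.

4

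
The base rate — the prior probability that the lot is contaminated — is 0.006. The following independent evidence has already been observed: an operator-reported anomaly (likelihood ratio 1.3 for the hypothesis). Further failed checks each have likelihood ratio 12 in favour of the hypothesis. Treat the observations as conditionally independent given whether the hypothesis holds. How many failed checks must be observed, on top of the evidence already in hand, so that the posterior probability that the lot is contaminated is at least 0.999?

Prior odds = 0.006/0.994 = 3/497.
Bayes factor of the evidence already in hand = 1.3.
Odds after that evidence = (3/497) × 1.3 = 39/4970.
Target odds = 0.999/0.001 = 999.
Need 12ⁿ ≥ 999 ÷ (39/4970) = 1655010/13.
12⁴ = 20736 falls short of 1655010/13 but 12⁵ = 248832 reaches it, so n = 5.

5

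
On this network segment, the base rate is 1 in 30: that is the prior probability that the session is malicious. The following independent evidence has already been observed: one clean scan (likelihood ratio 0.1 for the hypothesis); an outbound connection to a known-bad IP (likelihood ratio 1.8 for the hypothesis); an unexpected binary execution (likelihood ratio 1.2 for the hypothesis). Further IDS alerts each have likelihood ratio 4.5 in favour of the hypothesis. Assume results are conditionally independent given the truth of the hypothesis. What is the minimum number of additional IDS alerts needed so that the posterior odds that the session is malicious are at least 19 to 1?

6

Prior odds = (1/30)/(29/30) = 1/29.
Combined Bayes factor of the evidence already in hand = 0.1 × 1.8 × 1.2 = 0.216.
Odds after that evidence = (1/29) × 0.216 = 27/3625.
Target odds = 19.
Need 4.5ⁿ ≥ 19 ÷ (27/3625) = 68875/27.
4.5⁵ = 1845.28125 falls short of 68875/27 but 4.5⁶ = 8303.765625 reaches it, so n = 6.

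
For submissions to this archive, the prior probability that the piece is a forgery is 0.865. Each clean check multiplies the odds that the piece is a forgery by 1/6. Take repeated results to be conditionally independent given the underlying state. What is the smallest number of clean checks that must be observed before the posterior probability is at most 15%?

Prior odds = 0.865/0.135 = 173/27.
Likelihood ratio per clean check = 1/6.
Target posterior odds = 0.15/0.85 = 3/17.
Require (1/6)ⁿ ≤ 3/17 ÷ (173/27) = 81/2941.
(1/6)² = 1/36 is still above 81/2941 but (1/6)³ = 1/216 is at or below it, so n = 3.

3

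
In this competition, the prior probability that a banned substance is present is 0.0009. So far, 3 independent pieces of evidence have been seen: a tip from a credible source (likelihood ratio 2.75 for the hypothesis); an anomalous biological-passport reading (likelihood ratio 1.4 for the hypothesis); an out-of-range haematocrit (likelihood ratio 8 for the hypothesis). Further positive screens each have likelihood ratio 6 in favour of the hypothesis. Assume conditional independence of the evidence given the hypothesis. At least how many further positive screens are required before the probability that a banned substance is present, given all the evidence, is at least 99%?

Prior odds = 0.0009/0.9991 = 9/9991.
Combined Bayes factor of the evidence already in hand = 2.75 × 1.4 × 8 = 30.8.
Odds after that evidence = (9/9991) × 30.8 = 1386/49955.
Target odds = 0.99/0.01 = 99.
Need 6ⁿ ≥ 99 ÷ (1386/49955) = 49955/14.
6⁴ = 1296 falls short of 49955/14 but 6⁵ = 7776 reaches it, so n = 5.

5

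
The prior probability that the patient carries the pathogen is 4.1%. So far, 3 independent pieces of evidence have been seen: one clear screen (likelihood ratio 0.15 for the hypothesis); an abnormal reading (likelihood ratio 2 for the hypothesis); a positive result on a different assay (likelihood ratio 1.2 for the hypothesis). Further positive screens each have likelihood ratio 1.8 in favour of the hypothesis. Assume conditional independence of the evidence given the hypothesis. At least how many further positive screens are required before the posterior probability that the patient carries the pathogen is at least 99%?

15

Prior odds = 0.041/0.959 = 41/959.
Combined Bayes factor of the evidence already in hand = 0.15 × 2 × 1.2 = 0.36.
Odds after that evidence = (41/959) × 0.36 = 369/23975.
Target odds = 0.99/0.01 = 99.
Need 1.8ⁿ ≥ 99 ÷ (369/23975) = 263725/41.
1.8¹⁴ ≈3748.13 falls short of 263725/41 but 1.8¹⁵ ≈6746.64 reaches it, so n = 15.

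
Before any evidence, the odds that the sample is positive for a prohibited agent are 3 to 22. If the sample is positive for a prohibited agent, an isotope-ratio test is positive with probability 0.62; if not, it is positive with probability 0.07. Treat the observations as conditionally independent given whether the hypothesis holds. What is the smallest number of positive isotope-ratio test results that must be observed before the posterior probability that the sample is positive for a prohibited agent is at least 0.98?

Prior odds = 3/22.
Likelihood ratio of a positive = 0.62/0.07 = 62/7.
Target posterior odds = 0.98/0.02 = 49.
Require (62/7)ⁿ ≥ 49 ÷ (3/22) = 1078/3.
(62/7)² = 3844/49 falls short of 1078/3 but (62/7)³ = 238328/343 reaches it, so n = 3.

3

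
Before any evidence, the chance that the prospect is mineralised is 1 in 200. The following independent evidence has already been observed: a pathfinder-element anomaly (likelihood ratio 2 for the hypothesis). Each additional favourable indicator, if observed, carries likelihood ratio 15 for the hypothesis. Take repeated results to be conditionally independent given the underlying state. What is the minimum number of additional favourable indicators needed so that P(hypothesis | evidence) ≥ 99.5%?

4

Prior odds = 0.005/0.995 = 1/199.
Bayes factor of the evidence already in hand = 2.
Odds after that evidence = (1/199) × 2 = 2/199.
Target odds = 0.995/0.005 = 199.
Need 15ⁿ ≥ 199 ÷ (2/199) = 19800.5.
15³ = 3375 falls short of 19800.5 but 15⁴ = 50625 reaches it, so n = 4.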